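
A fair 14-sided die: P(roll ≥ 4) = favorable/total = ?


Favorable outcomes (roll ≥ 4): 11
Total outcomes = 14
P = 11/14 = 0.7857

P = 0.7857


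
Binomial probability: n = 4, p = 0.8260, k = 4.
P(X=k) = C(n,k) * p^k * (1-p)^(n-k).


C(4,4) = 1
p^4 = 0.465501
(1-p)^0 = 1.000000
P = 1 * 0.465501 * 1.000000 = 0.4655

P(X=4) = 0.4655


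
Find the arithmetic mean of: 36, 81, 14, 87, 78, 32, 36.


Sum = 36 + 81 + 14 + 87 + 78 + 32 + 36 = 364
n = 7
Mean = 364/7 = 52.0000

Mean = 52.0000


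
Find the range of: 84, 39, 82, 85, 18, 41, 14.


Max = 85, Min = 14
Range = 85 - 14 = 71

Range = 71


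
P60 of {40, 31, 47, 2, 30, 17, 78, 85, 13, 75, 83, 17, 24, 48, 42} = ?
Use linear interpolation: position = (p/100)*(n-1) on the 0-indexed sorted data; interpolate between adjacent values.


Sorted: 2, 13, 17, 17, 24, 30, 31, 40, 42, 47, 48, 75, 78, 83, 85
n = 15
Index = 60/100 * 14 = 8.4000
Lower = data[8] = 42, Upper = data[9] = 47
P60 = 42 + 0.4000*(5) = 44.0000

P60 = 44.0000


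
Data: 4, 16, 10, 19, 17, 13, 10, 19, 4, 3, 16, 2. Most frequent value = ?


Frequencies: 2:1, 3:1, 4:2, 10:2, 13:1, 16:2, 17:1, 19:2
Max frequency = 2
Mode = 4, 10, 16, 19

Mode = 4, 10, 16, 19


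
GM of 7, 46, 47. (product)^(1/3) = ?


Product = 7 × 46 × 47 = 15134
GM = 15134^(1/3) = 24.7353

GM = 24.7353


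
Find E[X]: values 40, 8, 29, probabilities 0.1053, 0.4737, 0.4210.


E[X] = 40*0.1053 + 8*0.4737 + 29*0.4210
= 4.2120 + 3.7896 + 12.2090
= 20.2106

E[X] = 20.2106


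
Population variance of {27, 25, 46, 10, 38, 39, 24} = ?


Mean = 29.8571
Squared deviations: 8.1633, 23.5918, 260.5918, 394.3061, 66.3061, 83.5918, 34.3061
Sum = 870.8571
Variance = 870.8571/7 = 124.4082

Variance = 124.4082


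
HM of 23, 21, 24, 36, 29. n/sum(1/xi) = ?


Sum of reciprocals = 1/23 + 1/21 + 1/24 + 1/36 + 1/29 = 0.195025
HM = 5/0.195025 = 25.6378

HM = 25.6378


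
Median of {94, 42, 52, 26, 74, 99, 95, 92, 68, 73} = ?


Sorted: 26, 42, 52, 68, 73, 74, 92, 94, 95, 99
n = 10 (even)
Middle values: 73 and 74
Median = (73+74)/2 = 73.5000

Median = 73.5000


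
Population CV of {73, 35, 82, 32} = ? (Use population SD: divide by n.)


Mean = 55.5000
SD = 22.2542
CV = (22.2542/55.5000)*100 = 40.0977%

CV = 40.0977%


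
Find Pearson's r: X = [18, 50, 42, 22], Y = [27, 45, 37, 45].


Mean X = 33.0000, Mean Y = 38.5000
SD X = 13.379088, SD Y = 7.399324
Cov = 49.500000
r = 49.500000/(13.379088*7.399324) = 0.5000

r = 0.5000


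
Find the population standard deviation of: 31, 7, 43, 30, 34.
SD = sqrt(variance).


Mean = 29.0000
Variance = 142.0000
SD = sqrt(142.0000) = 11.9164

SD = 11.9164


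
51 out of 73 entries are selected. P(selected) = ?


P = 51/73 = 0.6986

P = 0.6986


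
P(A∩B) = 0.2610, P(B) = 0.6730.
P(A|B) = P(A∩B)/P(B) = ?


P(A|B) = 0.2610/0.6730 = 0.3878

P(A|B) = 0.3878


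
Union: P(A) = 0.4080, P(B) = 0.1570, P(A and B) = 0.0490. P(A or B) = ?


P(A∪B) = 0.4080 + 0.1570 - 0.0490
= 0.5650 - 0.0490
= 0.5160

P(A∪B) = 0.5160


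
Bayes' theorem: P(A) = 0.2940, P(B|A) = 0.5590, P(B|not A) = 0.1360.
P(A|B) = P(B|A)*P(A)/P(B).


P(B) = P(B|A)*P(A) + P(B|A')*P(A')
= 0.5590*0.2940 + 0.1360*0.7060
= 0.164346 + 0.096016 = 0.260362
P(A|B) = 0.164346/0.260362 = 0.6312

P(A|B) = 0.6312


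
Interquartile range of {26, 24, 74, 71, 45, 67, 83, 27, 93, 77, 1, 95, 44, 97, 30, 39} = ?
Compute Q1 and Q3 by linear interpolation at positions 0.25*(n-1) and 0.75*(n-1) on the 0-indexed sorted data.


Sorted: 1, 24, 26, 27, 30, 39, 44, 45, 67, 71, 74, 77, 83, 93, 95, 97
Q1 (25th %ile) = 29.2500
Q3 (75th %ile) = 78.5000
IQR = 78.5000 - 29.2500 = 49.2500

IQR = 49.2500


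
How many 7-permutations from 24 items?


P(24,7) = 24!/17!
= 620448401733239439360000/355687428096000
= 1744364160

P(24,7) = 1744364160


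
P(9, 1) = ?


P(9,1) = 9!/8!
= 362880/40320
= 9

P(9,1) = 9


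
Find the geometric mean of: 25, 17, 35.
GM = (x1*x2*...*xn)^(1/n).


Product = 25 × 17 × 35 = 14875
GM = 14875^(1/3) = 24.5934

GM = 24.5934


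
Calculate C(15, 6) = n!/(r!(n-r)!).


C(15,6) = 15!/(6! × 9!)
= 1307674368000/(720 × 362880)
= 5005

C(15,6) = 5005


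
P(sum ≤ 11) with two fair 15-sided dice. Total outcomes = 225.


Total outcomes = 15×15 = 225
Favorable (sum ≤ 11): 55
P = 55/225 = 0.2444

P = 0.2444


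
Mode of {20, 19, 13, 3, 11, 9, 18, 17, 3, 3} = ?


Frequencies: 3:3, 9:1, 11:1, 13:1, 17:1, 18:1, 19:1, 20:1
Max frequency = 3
Mode = 3

Mode = 3


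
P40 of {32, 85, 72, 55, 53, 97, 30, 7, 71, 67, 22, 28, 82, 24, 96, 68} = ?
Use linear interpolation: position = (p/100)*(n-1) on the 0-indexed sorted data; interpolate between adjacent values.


Sorted: 7, 22, 24, 28, 30, 32, 53, 55, 67, 68, 71, 72, 82, 85, 96, 97
n = 16
Index = 40/100 * 15 = 6.0000
Lower = data[6] = 53, Upper = data[7] = 55
P40 = 53 + 0*(2) = 53.0000

P40 = 53.0000


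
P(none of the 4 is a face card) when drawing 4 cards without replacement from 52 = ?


P(no face cards) = (40/52) × (39/51) × (38/50) × (37/49)
= 0.3376

P = 0.3376


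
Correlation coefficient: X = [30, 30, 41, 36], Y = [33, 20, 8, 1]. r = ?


Mean X = 34.2500, Mean Y = 15.5000
SD X = 4.602988, SD Y = 12.175796
Cov = -42.375000
r = -42.375000/(4.602988*12.175796) = -0.7561

r = -0.7561


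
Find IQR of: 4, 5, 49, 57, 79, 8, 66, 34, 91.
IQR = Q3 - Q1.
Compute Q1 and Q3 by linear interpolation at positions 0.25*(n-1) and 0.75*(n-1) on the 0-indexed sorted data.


Sorted: 4, 5, 8, 34, 49, 57, 66, 79, 91
Q1 (25th %ile) = 8.0000
Q3 (75th %ile) = 66.0000
IQR = 66.0000 - 8.0000 = 58.0000

IQR = 58.0000


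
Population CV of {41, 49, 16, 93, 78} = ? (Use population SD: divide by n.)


Mean = 55.4000
SD = 27.2954
CV = (27.2954/55.4000)*100 = 49.2697%

CV = 49.2697%


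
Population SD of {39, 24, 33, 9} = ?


Mean = 26.2500
Variance = 127.6875
SD = sqrt(127.6875) = 11.2999

SD = 11.2999


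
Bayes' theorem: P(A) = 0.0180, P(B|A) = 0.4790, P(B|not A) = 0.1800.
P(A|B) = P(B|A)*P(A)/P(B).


P(B) = P(B|A)*P(A) + P(B|A')*P(A')
= 0.4790*0.0180 + 0.1800*0.9820
= 0.008622 + 0.176760 = 0.185382
P(A|B) = 0.008622/0.185382 = 0.0465

P(A|B) = 0.0465


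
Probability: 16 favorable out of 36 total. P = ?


P = 16/36 = 0.4444

P = 0.4444


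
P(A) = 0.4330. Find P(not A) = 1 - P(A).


P(not A) = 1 - 0.4330 = 0.5670

P(not A) = 0.5670


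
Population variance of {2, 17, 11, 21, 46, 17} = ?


Mean = 19.0000
Squared deviations: 289.0000, 4.0000, 64.0000, 4.0000, 729.0000, 4.0000
Sum = 1094.0000
Variance = 1094.0000/6 = 182.3333

Variance = 182.3333


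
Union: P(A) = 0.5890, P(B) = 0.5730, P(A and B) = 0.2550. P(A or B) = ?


P(A∪B) = 0.5890 + 0.5730 - 0.2550
= 1.1620 - 0.2550
= 0.9070

P(A∪B) = 0.9070


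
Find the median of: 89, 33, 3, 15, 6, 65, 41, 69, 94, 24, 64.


Sorted: 3, 6, 15, 24, 33, 41, 64, 65, 69, 89, 94
n = 11 (odd)
Middle value = 41

Median = 41


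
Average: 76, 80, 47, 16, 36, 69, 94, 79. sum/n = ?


Sum = 76 + 80 + 47 + 16 + 36 + 69 + 94 + 79 = 497
n = 8
Mean = 497/8 = 62.1250

Mean = 62.1250


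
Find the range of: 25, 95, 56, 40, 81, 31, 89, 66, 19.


Max = 95, Min = 19
Range = 95 - 19 = 76

Range = 76


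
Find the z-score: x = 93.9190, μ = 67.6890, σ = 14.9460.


z = (93.9190 - 67.6890)/14.9460
= 26.2300/14.9460
= 1.7550

z = 1.7550


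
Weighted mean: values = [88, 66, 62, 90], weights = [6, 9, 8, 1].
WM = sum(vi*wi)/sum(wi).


Numerator = 88*6 + 66*9 + 62*8 + 90*1 = 1708
Denominator = 6 + 9 + 8 + 1 = 24
WM = 1708/24 = 71.1667

WM = 71.1667


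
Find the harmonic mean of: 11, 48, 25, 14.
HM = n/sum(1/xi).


Sum of reciprocals = 1/11 + 1/48 + 1/25 + 1/14 = 0.223171
HM = 4/0.223171 = 17.9235

HM = 17.9235


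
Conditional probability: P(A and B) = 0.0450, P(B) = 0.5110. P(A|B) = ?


P(A|B) = 0.0450/0.5110 = 0.0881

P(A|B) = 0.0881


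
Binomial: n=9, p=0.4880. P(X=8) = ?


C(9,8) = 9
p^8 = 0.003216
(1-p)^1 = 0.512000
P = 9 * 0.003216 * 0.512000 = 0.0148

P(X=8) = 0.0148


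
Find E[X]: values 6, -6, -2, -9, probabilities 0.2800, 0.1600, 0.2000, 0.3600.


E[X] = 6*0.2800 - 6*0.1600 - 2*0.2000 - 9*0.3600
= 1.6800 - 0.9600 - 0.4000 - 3.2400
= -2.9200

E[X] = -2.9200


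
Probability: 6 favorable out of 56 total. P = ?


P = 6/56 = 0.1071

P = 0.1071


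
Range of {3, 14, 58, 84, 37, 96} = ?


Max = 96, Min = 3
Range = 96 - 3 = 93

Range = 93


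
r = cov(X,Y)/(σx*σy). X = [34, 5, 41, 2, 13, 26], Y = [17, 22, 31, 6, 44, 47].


Mean X = 20.1667, Mean Y = 27.8333
SD X = 14.553541, SD Y = 14.530619
Cov = 66.194444
r = 66.194444/(14.553541*14.530619) = 0.3130

r = 0.3130


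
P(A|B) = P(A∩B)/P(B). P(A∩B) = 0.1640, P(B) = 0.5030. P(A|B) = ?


P(A|B) = 0.1640/0.5030 = 0.3260

P(A|B) = 0.3260


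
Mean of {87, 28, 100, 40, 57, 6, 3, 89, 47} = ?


Sum = 87 + 28 + 100 + 40 + 57 + 6 + 3 + 89 + 47 = 457
n = 9
Mean = 457/9 = 50.7778

Mean = 50.7778


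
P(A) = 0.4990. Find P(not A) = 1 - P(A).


P(not A) = 1 - 0.4990 = 0.5010

P(not A) = 0.5010


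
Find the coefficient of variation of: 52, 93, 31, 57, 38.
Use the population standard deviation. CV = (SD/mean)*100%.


Mean = 54.2000
SD = 21.5351
CV = (21.5351/54.2000)*100 = 39.7326%

CV = 39.7326%


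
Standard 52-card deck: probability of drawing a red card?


26 red cards in 52 cards
P = 26/52 = 0.5000

P = 0.5000


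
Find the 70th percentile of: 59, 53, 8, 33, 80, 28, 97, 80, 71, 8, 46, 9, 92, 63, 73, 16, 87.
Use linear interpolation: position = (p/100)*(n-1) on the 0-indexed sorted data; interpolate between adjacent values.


Sorted: 8, 8, 9, 16, 28, 33, 46, 53, 59, 63, 71, 73, 80, 80, 87, 92, 97
n = 17
Index = 70/100 * 16 = 11.2000
Lower = data[11] = 73, Upper = data[12] = 80
P70 = 73 + 0.2000*(7) = 74.4000

P70 = 74.4000


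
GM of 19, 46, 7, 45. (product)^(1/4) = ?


Product = 19 × 46 × 7 × 45 = 275310
GM = 275310^(1/4) = 22.9063

GM = 22.9063


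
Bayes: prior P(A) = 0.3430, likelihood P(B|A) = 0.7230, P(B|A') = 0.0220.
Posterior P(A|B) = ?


P(B) = P(B|A)*P(A) + P(B|A')*P(A')
= 0.7230*0.3430 + 0.0220*0.6570
= 0.247989 + 0.014454 = 0.262443
P(A|B) = 0.247989/0.262443 = 0.9449

P(A|B) = 0.9449


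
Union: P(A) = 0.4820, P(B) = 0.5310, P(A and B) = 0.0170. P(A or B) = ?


P(A∪B) = 0.4820 + 0.5310 - 0.0170
= 1.0130 - 0.0170
= 0.9960

P(A∪B) = 0.9960


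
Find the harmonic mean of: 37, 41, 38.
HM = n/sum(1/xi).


Sum of reciprocals = 1/37 + 1/41 + 1/38 = 0.077733
HM = 3/0.077733 = 38.5936

HM = 38.5936


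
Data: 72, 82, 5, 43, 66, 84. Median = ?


Sorted: 5, 43, 66, 72, 82, 84
n = 6 (even)
Middle values: 66 and 72
Median = (66+72)/2 = 69.0000

Median = 69.0000


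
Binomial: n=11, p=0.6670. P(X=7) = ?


C(11,7) = 330
p^7 = 0.058733
(1-p)^4 = 0.012296
P = 330 * 0.058733 * 0.012296 = 0.2383

P(X=7) = 0.2383


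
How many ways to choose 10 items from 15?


C(15,10) = 15!/(10! × 5!)
= 1307674368000/(3628800 × 120)
= 3003

C(15,10) = 3003


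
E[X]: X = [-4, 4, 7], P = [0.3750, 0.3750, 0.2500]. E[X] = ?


E[X] = -4*0.3750 + 4*0.3750 + 7*0.2500
= -1.5000 + 1.5000 + 1.7500
= 1.7500

E[X] = 1.7500


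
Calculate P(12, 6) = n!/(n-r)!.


P(12,6) = 12!/6!
= 479001600/720
= 665280

P(12,6) = 665280


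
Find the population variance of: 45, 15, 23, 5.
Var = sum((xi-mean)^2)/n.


Mean = 22.0000
Squared deviations: 529.0000, 49.0000, 1.0000, 289.0000
Sum = 868.0000
Variance = 868.0000/4 = 217.0000

Variance = 217.0000


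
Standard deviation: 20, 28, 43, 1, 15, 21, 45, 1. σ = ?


Mean = 21.7500
Variance = 242.6875
SD = sqrt(242.6875) = 15.5784

SD = 15.5784


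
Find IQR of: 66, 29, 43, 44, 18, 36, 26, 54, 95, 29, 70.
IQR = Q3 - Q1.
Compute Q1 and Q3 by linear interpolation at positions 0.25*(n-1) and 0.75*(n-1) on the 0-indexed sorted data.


Sorted: 18, 26, 29, 29, 36, 43, 44, 54, 66, 70, 95
Q1 (25th %ile) = 29.0000
Q3 (75th %ile) = 60.0000
IQR = 60.0000 - 29.0000 = 31.0000

IQR = 31.0000


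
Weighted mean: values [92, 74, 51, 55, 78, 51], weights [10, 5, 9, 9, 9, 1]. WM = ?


Numerator = 92*10 + 74*5 + 51*9 + 55*9 + 78*9 + 51*1 = 2997
Denominator = 10 + 5 + 9 + 9 + 9 + 1 = 43
WM = 2997/43 = 69.6977

WM = 69.6977


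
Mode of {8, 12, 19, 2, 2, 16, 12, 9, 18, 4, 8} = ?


Frequencies: 2:2, 4:1, 8:2, 9:1, 12:2, 16:1, 18:1, 19:1
Max frequency = 2
Mode = 2, 8, 12

Mode = 2, 8, 12


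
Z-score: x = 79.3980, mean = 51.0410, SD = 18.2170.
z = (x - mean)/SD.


z = (79.3980 - 51.0410)/18.2170
= 28.3570/18.2170
= 1.5566

z = 1.5566


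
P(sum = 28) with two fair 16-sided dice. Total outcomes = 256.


Total outcomes = 16×16 = 256
Favorable (sum = 28): 5
P = 5/256 = 0.0195

P = 0.0195


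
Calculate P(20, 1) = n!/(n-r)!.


P(20,1) = 20!/19!
= 2432902008176640000/121645100408832000
= 20

P(20,1) = 20


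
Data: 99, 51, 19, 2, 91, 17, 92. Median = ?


Sorted: 2, 17, 19, 51, 91, 92, 99
n = 7 (odd)
Middle value = 51

Median = 51


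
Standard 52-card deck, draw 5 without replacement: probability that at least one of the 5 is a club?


P(at least one) = 1 - P(none)
P(none) = (39/52) × (38/51) × (37/50) × (36/49) × (35/48) = 0.221534
P(at least one) = 1 - 0.221534 = 0.7785

P = 0.7785


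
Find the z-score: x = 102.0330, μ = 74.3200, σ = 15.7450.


z = (102.0330 - 74.3200)/15.7450
= 27.7130/15.7450
= 1.7601

z = 1.7601


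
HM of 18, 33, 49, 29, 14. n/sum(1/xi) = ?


Sum of reciprocals = 1/18 + 1/33 + 1/49 + 1/29 + 1/14 = 0.212178
HM = 5/0.212178 = 23.5651

HM = 23.5651


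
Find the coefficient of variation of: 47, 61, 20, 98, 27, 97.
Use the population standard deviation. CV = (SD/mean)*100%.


Mean = 58.3333
SD = 30.7011
CV = (30.7011/58.3333)*100 = 52.6304%

CV = 52.6304%


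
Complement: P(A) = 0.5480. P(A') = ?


P(not A) = 1 - 0.5480 = 0.4520

P(not A) = 0.4520


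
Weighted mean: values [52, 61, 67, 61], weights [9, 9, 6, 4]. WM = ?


Numerator = 52*9 + 61*9 + 67*6 + 61*4 = 1663
Denominator = 9 + 9 + 6 + 4 = 28
WM = 1663/28 = 59.3929

WM = 59.3929


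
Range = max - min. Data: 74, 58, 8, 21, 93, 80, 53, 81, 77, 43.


Max = 93, Min = 8
Range = 93 - 8 = 85

Range = 85


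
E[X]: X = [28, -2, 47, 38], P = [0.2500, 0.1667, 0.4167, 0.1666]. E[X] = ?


E[X] = 28*0.2500 - 2*0.1667 + 47*0.4167 + 38*0.1666
= 7.0000 - 0.3334 + 19.5849 + 6.3308
= 32.5823

E[X] = 32.5823


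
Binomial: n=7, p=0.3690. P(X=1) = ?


C(7,1) = 7
p^1 = 0.369000
(1-p)^6 = 0.063121
P = 7 * 0.369000 * 0.063121 = 0.1630

P(X=1) = 0.1630


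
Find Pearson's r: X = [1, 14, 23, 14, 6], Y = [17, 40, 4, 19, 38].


Mean X = 11.6000, Mean Y = 23.6000
SD X = 7.552483, SD Y = 13.602941
Cov = -41.160000
r = -41.160000/(7.552483*13.602941) = -0.4006

r = -0.4006


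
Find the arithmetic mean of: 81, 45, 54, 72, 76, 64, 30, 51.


Sum = 81 + 45 + 54 + 72 + 76 + 64 + 30 + 51 = 473
n = 8
Mean = 473/8 = 59.1250

Mean = 59.1250


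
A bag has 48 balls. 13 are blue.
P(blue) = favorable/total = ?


P = 13/48 = 0.2708

P = 0.2708


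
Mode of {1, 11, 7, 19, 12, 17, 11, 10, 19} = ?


Frequencies: 1:1, 7:1, 10:1, 11:2, 12:1, 17:1, 19:2
Max frequency = 2
Mode = 11, 19

Mode = 11, 19


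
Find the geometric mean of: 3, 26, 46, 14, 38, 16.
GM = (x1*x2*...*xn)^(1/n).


Product = 3 × 26 × 46 × 14 × 38 × 16 = 30541056
GM = 30541056^(1/6) = 17.6799

GM = 17.6799


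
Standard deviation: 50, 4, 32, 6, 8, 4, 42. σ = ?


Mean = 20.8571
Variance = 339.2653
SD = sqrt(339.2653) = 18.4192

SD = 18.4192


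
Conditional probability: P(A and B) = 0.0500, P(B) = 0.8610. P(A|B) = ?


P(A|B) = 0.0500/0.8610 = 0.0581

P(A|B) = 0.0581


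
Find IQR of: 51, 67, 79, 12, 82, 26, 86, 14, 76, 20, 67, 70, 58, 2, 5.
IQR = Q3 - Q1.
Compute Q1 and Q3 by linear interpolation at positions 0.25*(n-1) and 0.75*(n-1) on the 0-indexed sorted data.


Sorted: 2, 5, 12, 14, 20, 26, 51, 58, 67, 67, 70, 76, 79, 82, 86
Q1 (25th %ile) = 17.0000
Q3 (75th %ile) = 73.0000
IQR = 73.0000 - 17.0000 = 56.0000

IQR = 56.0000


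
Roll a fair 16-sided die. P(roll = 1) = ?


Favorable outcomes (roll = 1): 1
Total outcomes = 16
P = 1/16 = 0.0625

P = 0.0625


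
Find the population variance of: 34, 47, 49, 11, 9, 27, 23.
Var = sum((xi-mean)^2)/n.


Mean = 28.5714
Squared deviations: 29.4694, 339.6122, 417.3265, 308.7551, 383.0408, 2.4694, 31.0408
Sum = 1511.7143
Variance = 1511.7143/7 = 215.9592

Variance = 215.9592


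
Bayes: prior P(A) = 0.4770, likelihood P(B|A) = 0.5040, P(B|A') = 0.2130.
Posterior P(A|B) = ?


P(B) = P(B|A)*P(A) + P(B|A')*P(A')
= 0.5040*0.4770 + 0.2130*0.5230
= 0.240408 + 0.111399 = 0.351807
P(A|B) = 0.240408/0.351807 = 0.6834

P(A|B) = 0.6834


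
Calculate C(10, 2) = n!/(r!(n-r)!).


C(10,2) = 10!/(2! × 8!)
= 3628800/(2 × 40320)
= 45

C(10,2) = 45


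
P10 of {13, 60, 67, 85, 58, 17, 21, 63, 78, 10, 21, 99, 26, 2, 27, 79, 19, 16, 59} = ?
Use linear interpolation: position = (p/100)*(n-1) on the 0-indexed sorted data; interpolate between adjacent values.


Sorted: 2, 10, 13, 16, 17, 19, 21, 21, 26, 27, 58, 59, 60, 63, 67, 78, 79, 85, 99
n = 19
Index = 10/100 * 18 = 1.8000
Lower = data[1] = 10, Upper = data[2] = 13
P10 = 10 + 0.8000*(3) = 12.4000

P10 = 12.4000


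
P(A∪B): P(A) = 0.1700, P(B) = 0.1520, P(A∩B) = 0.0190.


P(A∪B) = 0.1700 + 0.1520 - 0.0190
= 0.3220 - 0.0190
= 0.3030

P(A∪B) = 0.3030


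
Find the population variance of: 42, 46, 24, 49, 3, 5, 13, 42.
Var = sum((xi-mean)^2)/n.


Mean = 28.0000
Squared deviations: 196.0000, 324.0000, 16.0000, 441.0000, 625.0000, 529.0000, 225.0000, 196.0000
Sum = 2552.0000
Variance = 2552.0000/8 = 319.0000

Variance = 319.0000


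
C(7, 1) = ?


C(7,1) = 7!/(1! × 6!)
= 5040/(1 × 720)
= 7

C(7,1) = 7


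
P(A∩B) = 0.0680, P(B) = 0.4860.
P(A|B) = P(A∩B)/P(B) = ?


P(A|B) = 0.0680/0.4860 = 0.1399

P(A|B) = 0.1399


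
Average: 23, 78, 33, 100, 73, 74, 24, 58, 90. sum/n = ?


Sum = 23 + 78 + 33 + 100 + 73 + 74 + 24 + 58 + 90 = 553
n = 9
Mean = 553/9 = 61.4444

Mean = 61.4444


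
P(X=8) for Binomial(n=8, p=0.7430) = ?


C(8,8) = 1
p^8 = 0.092877
(1-p)^0 = 1.000000
P = 1 * 0.092877 * 1.000000 = 0.0929

P(X=8) = 0.0929


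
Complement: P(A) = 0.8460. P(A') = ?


P(not A) = 1 - 0.8460 = 0.1540

P(not A) = 0.1540


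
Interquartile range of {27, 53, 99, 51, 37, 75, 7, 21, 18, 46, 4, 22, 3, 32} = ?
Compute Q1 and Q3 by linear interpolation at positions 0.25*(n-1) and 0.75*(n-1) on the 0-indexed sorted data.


Sorted: 3, 4, 7, 18, 21, 22, 27, 32, 37, 46, 51, 53, 75, 99
Q1 (25th %ile) = 18.7500
Q3 (75th %ile) = 49.7500
IQR = 49.7500 - 18.7500 = 31.0000

IQR = 31.0000


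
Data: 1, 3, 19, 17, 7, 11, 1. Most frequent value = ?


Frequencies: 1:2, 3:1, 7:1, 11:1, 17:1, 19:1
Max frequency = 2
Mode = 1

Mode = 1


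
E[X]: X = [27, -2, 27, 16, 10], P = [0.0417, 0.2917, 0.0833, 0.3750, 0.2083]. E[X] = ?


E[X] = 27*0.0417 - 2*0.2917 + 27*0.0833 + 16*0.3750 + 10*0.2083
= 1.1259 - 0.5834 + 2.2491 + 6.0000 + 2.0830
= 10.8746

E[X] = 10.8746


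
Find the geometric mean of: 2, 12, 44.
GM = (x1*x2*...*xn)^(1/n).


Product = 2 × 12 × 44 = 1056
GM = 1056^(1/3) = 10.1833

GM = 10.1833


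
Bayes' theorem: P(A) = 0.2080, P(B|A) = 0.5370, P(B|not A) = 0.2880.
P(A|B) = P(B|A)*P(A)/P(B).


P(B) = P(B|A)*P(A) + P(B|A')*P(A')
= 0.5370*0.2080 + 0.2880*0.7920
= 0.111696 + 0.228096 = 0.339792
P(A|B) = 0.111696/0.339792 = 0.3287

P(A|B) = 0.3287


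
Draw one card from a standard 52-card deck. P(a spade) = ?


13 spades in 52 cards
P = 13/52 = 0.2500

P = 0.2500


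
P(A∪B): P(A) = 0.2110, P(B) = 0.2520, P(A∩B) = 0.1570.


P(A∪B) = 0.2110 + 0.2520 - 0.1570
= 0.4630 - 0.1570
= 0.3060

P(A∪B) = 0.3060


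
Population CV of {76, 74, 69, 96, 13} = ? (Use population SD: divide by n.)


Mean = 65.6000
SD = 27.8611
CV = (27.8611/65.6000)*100 = 42.4712%

CV = 42.4712%


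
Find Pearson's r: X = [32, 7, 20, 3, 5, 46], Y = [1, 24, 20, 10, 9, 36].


Mean X = 18.8333, Mean Y = 16.6667
SD X = 15.784134, SD Y = 11.455227
Cov = 74.611111
r = 74.611111/(15.784134*11.455227) = 0.4126

r = 0.4126


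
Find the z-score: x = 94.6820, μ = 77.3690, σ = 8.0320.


z = (94.6820 - 77.3690)/8.0320
= 17.3130/8.0320
= 2.1555

z = 2.1555


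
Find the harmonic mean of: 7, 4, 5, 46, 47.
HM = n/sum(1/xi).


Sum of reciprocals = 1/7 + 1/4 + 1/5 + 1/46 + 1/47 = 0.635873
HM = 5/0.635873 = 7.8632

HM = 7.8632


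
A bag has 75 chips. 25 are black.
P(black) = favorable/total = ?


P = 25/75 = 0.3333

P = 0.3333


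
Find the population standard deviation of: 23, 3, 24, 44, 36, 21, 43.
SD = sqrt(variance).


Mean = 27.7143
Variance = 179.9184
SD = sqrt(179.9184) = 13.4134

SD = 13.4134


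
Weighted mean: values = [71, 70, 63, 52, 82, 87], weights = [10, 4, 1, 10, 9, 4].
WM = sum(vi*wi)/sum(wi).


Numerator = 71*10 + 70*4 + 63*1 + 52*10 + 82*9 + 87*4 = 2659
Denominator = 10 + 4 + 1 + 10 + 9 + 4 = 38
WM = 2659/38 = 69.9737

WM = 69.9737


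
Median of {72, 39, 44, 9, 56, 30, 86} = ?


Sorted: 9, 30, 39, 44, 56, 72, 86
n = 7 (odd)
Middle value = 44

Median = 44


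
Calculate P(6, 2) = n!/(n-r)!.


P(6,2) = 6!/4!
= 720/24
= 30

P(6,2) = 30


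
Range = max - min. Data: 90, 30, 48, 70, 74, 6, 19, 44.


Max = 90, Min = 6
Range = 90 - 6 = 84

Range = 84


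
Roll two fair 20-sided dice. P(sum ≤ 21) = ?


Total outcomes = 20×20 = 400
Favorable (sum ≤ 21): 210
P = 210/400 = 0.5250

P = 0.5250


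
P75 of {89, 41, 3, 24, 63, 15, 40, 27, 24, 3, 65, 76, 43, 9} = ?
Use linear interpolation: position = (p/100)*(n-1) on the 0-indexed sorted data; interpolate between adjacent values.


Sorted: 3, 3, 9, 15, 24, 24, 27, 40, 41, 43, 63, 65, 76, 89
n = 14
Index = 75/100 * 13 = 9.7500
Lower = data[9] = 43, Upper = data[10] = 63
P75 = 43 + 0.7500*(20) = 58.0000

P75 = 58.0000


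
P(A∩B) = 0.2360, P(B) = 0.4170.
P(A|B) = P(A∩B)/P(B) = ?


P(A|B) = 0.2360/0.4170 = 0.5659

P(A|B) = 0.5659


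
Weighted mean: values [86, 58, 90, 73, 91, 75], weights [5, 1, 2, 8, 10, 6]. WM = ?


Numerator = 86*5 + 58*1 + 90*2 + 73*8 + 91*10 + 75*6 = 2612
Denominator = 5 + 1 + 2 + 8 + 10 + 6 = 32
WM = 2612/32 = 81.6250

WM = 81.6250


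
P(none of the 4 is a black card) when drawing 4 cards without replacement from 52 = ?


P(no black cards) = (26/52) × (25/51) × (24/50) × (23/49)
= 0.0552

P = 0.0552


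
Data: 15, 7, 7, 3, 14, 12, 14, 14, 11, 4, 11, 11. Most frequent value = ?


Frequencies: 3:1, 4:1, 7:2, 11:3, 12:1, 14:3, 15:1
Max frequency = 3
Mode = 11, 14

Mode = 11, 14


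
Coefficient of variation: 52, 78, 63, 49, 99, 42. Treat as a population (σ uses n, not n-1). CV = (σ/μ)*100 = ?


Mean = 63.8333
SD = 19.4715
CV = (19.4715/63.8333)*100 = 30.5036%

CV = 30.5036%


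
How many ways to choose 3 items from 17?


C(17,3) = 17!/(3! × 14!)
= 355687428096000/(6 × 87178291200)
= 680

C(17,3) = 680


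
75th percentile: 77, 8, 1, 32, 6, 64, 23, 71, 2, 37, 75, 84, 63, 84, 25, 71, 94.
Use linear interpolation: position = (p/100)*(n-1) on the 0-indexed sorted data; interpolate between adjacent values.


Sorted: 1, 2, 6, 8, 23, 25, 32, 37, 63, 64, 71, 71, 75, 77, 84, 84, 94
n = 17
Index = 75/100 * 16 = 12.0000
Lower = data[12] = 75, Upper = data[13] = 77
P75 = 75 + 0*(2) = 75.0000

P75 = 75.0000


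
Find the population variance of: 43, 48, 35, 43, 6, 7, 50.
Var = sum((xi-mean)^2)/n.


Mean = 33.1429
Squared deviations: 97.1633, 220.7347, 3.4490, 97.1633, 736.7347, 683.4490, 284.1633
Sum = 2122.8571
Variance = 2122.8571/7 = 303.2653

Variance = 303.2653


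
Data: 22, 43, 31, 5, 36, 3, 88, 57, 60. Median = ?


Sorted: 3, 5, 22, 31, 36, 43, 57, 60, 88
n = 9 (odd)
Middle value = 36

Median = 36


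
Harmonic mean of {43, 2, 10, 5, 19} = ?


Sum of reciprocals = 1/43 + 1/2 + 1/10 + 1/5 + 1/19 = 0.875887
HM = 5/0.875887 = 5.7085

HM = 5.7085


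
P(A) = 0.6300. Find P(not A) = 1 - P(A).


P(not A) = 1 - 0.6300 = 0.3700

P(not A) = 0.3700


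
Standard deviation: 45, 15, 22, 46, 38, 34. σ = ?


Mean = 33.3333
Variance = 130.5556
SD = sqrt(130.5556) = 11.4261

SD = 11.4261


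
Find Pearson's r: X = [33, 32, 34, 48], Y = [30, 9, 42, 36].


Mean X = 36.7500, Mean Y = 29.2500
SD X = 6.533567, SD Y = 12.437343
Cov = 33.562500
r = 33.562500/(6.533567*12.437343) = 0.4130

r = 0.4130


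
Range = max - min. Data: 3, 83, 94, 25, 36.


Max = 94, Min = 3
Range = 94 - 3 = 91

Range = 91


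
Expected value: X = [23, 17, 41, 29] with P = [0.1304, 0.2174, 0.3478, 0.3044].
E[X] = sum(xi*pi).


E[X] = 23*0.1304 + 17*0.2174 + 41*0.3478 + 29*0.3044
= 2.9992 + 3.6958 + 14.2598 + 8.8276
= 29.7824

E[X] = 29.7824


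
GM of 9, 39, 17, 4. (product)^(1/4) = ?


Product = 9 × 39 × 17 × 4 = 23868
GM = 23868^(1/4) = 12.4295

GM = 12.4295


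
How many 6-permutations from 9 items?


P(9,6) = 9!/3!
= 362880/6
= 60480

P(9,6) = 60480


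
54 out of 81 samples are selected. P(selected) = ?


P = 54/81 = 0.6667

P = 0.6667


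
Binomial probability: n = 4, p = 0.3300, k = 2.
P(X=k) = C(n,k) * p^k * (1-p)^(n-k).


C(4,2) = 6
p^2 = 0.108900
(1-p)^2 = 0.448900
P = 6 * 0.108900 * 0.448900 = 0.2933

P(X=2) = 0.2933


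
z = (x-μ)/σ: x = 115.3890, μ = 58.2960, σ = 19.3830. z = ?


z = (115.3890 - 58.2960)/19.3830
= 57.0930/19.3830
= 2.9455

z = 2.9455


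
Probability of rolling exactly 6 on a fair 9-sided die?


Favorable outcomes (roll = 6): 1
Total outcomes = 9
P = 1/9 = 0.1111

P = 0.1111


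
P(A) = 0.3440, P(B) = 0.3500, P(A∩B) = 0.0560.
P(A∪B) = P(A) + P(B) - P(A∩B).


P(A∪B) = 0.3440 + 0.3500 - 0.0560
= 0.6940 - 0.0560
= 0.6380

P(A∪B) = 0.6380


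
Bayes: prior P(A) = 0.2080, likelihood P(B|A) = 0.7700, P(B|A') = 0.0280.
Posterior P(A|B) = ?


P(B) = P(B|A)*P(A) + P(B|A')*P(A')
= 0.7700*0.2080 + 0.0280*0.7920
= 0.160160 + 0.022176 = 0.182336
P(A|B) = 0.160160/0.182336 = 0.8784

P(A|B) = 0.8784


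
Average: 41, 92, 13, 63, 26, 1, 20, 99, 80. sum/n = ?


Sum = 41 + 92 + 13 + 63 + 26 + 1 + 20 + 99 + 80 = 435
n = 9
Mean = 435/9 = 48.3333

Mean = 48.3333


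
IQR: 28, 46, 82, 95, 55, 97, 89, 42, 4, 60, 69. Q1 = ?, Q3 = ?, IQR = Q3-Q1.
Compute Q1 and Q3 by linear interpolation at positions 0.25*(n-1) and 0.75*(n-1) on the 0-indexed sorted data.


Sorted: 4, 28, 42, 46, 55, 60, 69, 82, 89, 95, 97
Q1 (25th %ile) = 44.0000
Q3 (75th %ile) = 85.5000
IQR = 85.5000 - 44.0000 = 41.5000

IQR = 41.5000


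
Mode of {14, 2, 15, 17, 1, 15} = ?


Frequencies: 1:1, 2:1, 14:1, 15:2, 17:1
Max frequency = 2
Mode = 15

Mode = 15


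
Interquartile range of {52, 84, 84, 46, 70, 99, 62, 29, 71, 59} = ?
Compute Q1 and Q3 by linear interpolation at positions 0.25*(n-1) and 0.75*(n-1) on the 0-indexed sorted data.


Sorted: 29, 46, 52, 59, 62, 70, 71, 84, 84, 99
Q1 (25th %ile) = 53.7500
Q3 (75th %ile) = 80.7500
IQR = 80.7500 - 53.7500 = 27.0000

IQR = 27.0000


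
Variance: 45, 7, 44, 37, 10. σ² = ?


Mean = 28.6000
Squared deviations: 268.9600, 466.5600, 237.1600, 70.5600, 345.9600
Sum = 1389.2000
Variance = 1389.2000/5 = 277.8400

Variance = 277.8400


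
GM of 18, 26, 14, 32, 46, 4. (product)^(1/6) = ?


Product = 18 × 26 × 14 × 32 × 46 × 4 = 38578176
GM = 38578176^(1/6) = 18.3819

GM = 18.3819


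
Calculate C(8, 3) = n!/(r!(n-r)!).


C(8,3) = 8!/(3! × 5!)
= 40320/(6 × 120)
= 56

C(8,3) = 56


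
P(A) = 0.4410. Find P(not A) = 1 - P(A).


P(not A) = 1 - 0.4410 = 0.5590

P(not A) = 0.5590


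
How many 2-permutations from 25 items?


P(25,2) = 25!/23!
= 15511210043330985984000000/25852016738884976640000
= 600

P(25,2) = 600


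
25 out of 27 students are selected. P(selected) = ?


P = 25/27 = 0.9259

P = 0.9259


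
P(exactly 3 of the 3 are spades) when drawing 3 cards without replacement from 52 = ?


Hypergeometric: P(X=3) = C(13,3)·C(39,0) / C(52,3)
= 286 × 1 / 22100
= 286/22100 = 0.0129

P = 0.0129


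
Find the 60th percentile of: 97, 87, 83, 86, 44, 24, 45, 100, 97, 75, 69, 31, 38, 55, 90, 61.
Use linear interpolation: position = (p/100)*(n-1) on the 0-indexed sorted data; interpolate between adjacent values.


Sorted: 24, 31, 38, 44, 45, 55, 61, 69, 75, 83, 86, 87, 90, 97, 97, 100
n = 16
Index = 60/100 * 15 = 9.0000
Lower = data[9] = 83, Upper = data[10] = 86
P60 = 83 + 0*(3) = 83.0000

P60 = 83.0000


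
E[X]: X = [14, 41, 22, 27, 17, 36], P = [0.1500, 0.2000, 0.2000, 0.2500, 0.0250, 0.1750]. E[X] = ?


E[X] = 14*0.1500 + 41*0.2000 + 22*0.2000 + 27*0.2500 + 17*0.0250 + 36*0.1750
= 2.1000 + 8.2000 + 4.4000 + 6.7500 + 0.4250 + 6.3000
= 28.1750

E[X] = 28.1750


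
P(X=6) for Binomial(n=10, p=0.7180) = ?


C(10,6) = 210
p^6 = 0.137008
(1-p)^4 = 0.006324
P = 210 * 0.137008 * 0.006324 = 0.1820

P(X=6) = 0.1820


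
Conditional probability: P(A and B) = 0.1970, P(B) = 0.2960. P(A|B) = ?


P(A|B) = 0.1970/0.2960 = 0.6655

P(A|B) = 0.6655


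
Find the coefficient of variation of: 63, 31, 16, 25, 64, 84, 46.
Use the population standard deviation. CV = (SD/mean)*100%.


Mean = 47.0000
SD = 22.7282
CV = (22.7282/47.0000)*100 = 48.3579%

CV = 48.3579%


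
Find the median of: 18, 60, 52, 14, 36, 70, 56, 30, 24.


Sorted: 14, 18, 24, 30, 36, 52, 56, 60, 70
n = 9 (odd)
Middle value = 36

Median = 36


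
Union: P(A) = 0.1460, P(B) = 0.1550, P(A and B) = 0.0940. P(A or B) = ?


P(A∪B) = 0.1460 + 0.1550 - 0.0940
= 0.3010 - 0.0940
= 0.2070

P(A∪B) = 0.2070


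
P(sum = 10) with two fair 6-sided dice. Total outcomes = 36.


Total outcomes = 6×6 = 36
Favorable (sum = 10): 3
P = 3/36 = 0.0833

P = 0.0833


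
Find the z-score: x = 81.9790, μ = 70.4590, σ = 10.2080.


z = (81.9790 - 70.4590)/10.2080
= 11.5200/10.2080
= 1.1285

z = 1.1285


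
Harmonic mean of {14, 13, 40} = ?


Sum of reciprocals = 1/14 + 1/13 + 1/40 = 0.173352
HM = 3/0.173352 = 17.3059

HM = 17.3059


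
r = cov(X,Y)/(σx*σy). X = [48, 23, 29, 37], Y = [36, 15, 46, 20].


Mean X = 34.2500, Mean Y = 29.2500
SD X = 9.364160, SD Y = 12.397076
Cov = 34.937500
r = 34.937500/(9.364160*12.397076) = 0.3010

r = 0.3010


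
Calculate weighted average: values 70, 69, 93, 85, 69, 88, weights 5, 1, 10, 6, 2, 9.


Numerator = 70*5 + 69*1 + 93*10 + 85*6 + 69*2 + 88*9 = 2789
Denominator = 5 + 1 + 10 + 6 + 2 + 9 = 33
WM = 2789/33 = 84.5152

WM = 84.5152


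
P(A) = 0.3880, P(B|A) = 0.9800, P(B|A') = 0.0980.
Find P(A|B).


P(B) = P(B|A)*P(A) + P(B|A')*P(A')
= 0.9800*0.3880 + 0.0980*0.6120
= 0.380240 + 0.059976 = 0.440216
P(A|B) = 0.380240/0.440216 = 0.8638

P(A|B) = 0.8638


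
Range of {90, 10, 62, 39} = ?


Max = 90, Min = 10
Range = 90 - 10 = 80

Range = 80


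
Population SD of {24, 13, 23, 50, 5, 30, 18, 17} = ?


Mean = 22.5000
Variance = 157.7500
SD = sqrt(157.7500) = 12.5599

SD = 12.5599


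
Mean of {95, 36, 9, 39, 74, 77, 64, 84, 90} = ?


Sum = 95 + 36 + 9 + 39 + 74 + 77 + 64 + 84 + 90 = 568
n = 9
Mean = 568/9 = 63.1111

Mean = 63.1111


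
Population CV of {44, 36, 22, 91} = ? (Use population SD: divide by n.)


Mean = 48.2500
SD = 25.9073
CV = (25.9073/48.2500)*100 = 53.6939%

CV = 53.6939%


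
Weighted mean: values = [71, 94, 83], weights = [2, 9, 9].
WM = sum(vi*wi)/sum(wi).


Numerator = 71*2 + 94*9 + 83*9 = 1735
Denominator = 2 + 9 + 9 = 20
WM = 1735/20 = 86.7500

WM = 86.7500


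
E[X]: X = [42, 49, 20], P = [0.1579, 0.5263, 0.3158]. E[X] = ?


E[X] = 42*0.1579 + 49*0.5263 + 20*0.3158
= 6.6318 + 25.7887 + 6.3160
= 38.7365

E[X] = 38.7365


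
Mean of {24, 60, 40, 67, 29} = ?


Sum = 24 + 60 + 40 + 67 + 29 = 220
n = 5
Mean = 220/5 = 44.0000

Mean = 44.0000


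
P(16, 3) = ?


P(16,3) = 16!/13!
= 20922789888000/6227020800
= 3360

P(16,3) = 3360


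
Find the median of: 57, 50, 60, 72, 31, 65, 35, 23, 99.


Sorted: 23, 31, 35, 50, 57, 60, 65, 72, 99
n = 9 (odd)
Middle value = 57

Median = 57


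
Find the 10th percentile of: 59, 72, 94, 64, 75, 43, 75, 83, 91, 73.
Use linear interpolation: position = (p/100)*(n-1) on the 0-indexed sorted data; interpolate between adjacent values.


Sorted: 43, 59, 64, 72, 73, 75, 75, 83, 91, 94
n = 10
Index = 10/100 * 9 = 0.9000
Lower = data[0] = 43, Upper = data[1] = 59
P10 = 43 + 0.9000*(16) = 57.4000

P10 = 57.4000


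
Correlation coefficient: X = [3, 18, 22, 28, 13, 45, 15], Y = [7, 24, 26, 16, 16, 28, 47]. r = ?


Mean X = 20.5714, Mean Y = 23.4286
SD X = 12.292357, SD Y = 11.733434
Cov = 38.897959
r = 38.897959/(12.292357*11.733434) = 0.2697

r = 0.2697


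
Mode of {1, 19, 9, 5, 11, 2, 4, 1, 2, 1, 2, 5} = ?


Frequencies: 1:3, 2:3, 4:1, 5:2, 9:1, 11:1, 19:1
Max frequency = 3
Mode = 1, 2

Mode = 1, 2


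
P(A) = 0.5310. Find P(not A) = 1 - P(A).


P(not A) = 1 - 0.5310 = 0.4690

P(not A) = 0.4690


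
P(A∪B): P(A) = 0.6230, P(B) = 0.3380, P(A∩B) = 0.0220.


P(A∪B) = 0.6230 + 0.3380 - 0.0220
= 0.9610 - 0.0220
= 0.9390

P(A∪B) = 0.9390


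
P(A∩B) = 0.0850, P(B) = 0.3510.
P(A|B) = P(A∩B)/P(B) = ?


P(A|B) = 0.0850/0.3510 = 0.2422

P(A|B) = 0.2422


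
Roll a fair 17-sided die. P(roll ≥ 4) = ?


Favorable outcomes (roll ≥ 4): 14
Total outcomes = 17
P = 14/17 = 0.8235

P = 0.8235


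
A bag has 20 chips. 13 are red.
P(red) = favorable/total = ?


P = 13/20 = 0.6500

P = 0.6500


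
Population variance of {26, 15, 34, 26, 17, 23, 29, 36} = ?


Mean = 25.7500
Squared deviations: 0.0625, 115.5625, 68.0625, 0.0625, 76.5625, 7.5625, 10.5625, 105.0625
Sum = 383.5000
Variance = 383.5000/8 = 47.9375

Variance = 47.9375


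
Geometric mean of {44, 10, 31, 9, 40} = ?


Product = 44 × 10 × 31 × 9 × 40 = 4910400
GM = 4910400^(1/5) = 21.7883

GM = 21.7883


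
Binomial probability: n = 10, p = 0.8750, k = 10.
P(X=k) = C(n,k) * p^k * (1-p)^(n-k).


C(10,10) = 1
p^10 = 0.263076
(1-p)^0 = 1.000000
P = 1 * 0.263076 * 1.000000 = 0.2631

P(X=10) = 0.2631


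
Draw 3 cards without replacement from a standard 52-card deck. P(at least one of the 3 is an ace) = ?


P(at least one) = 1 - P(none)
P(none) = (48/52) × (47/51) × (46/50) = 0.782624
P(at least one) = 1 - 0.782624 = 0.2174

P = 0.2174


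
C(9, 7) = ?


C(9,7) = 9!/(7! × 2!)
= 362880/(5040 × 2)
= 36

C(9,7) = 36


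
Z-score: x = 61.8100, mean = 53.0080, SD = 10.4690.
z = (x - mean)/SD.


z = (61.8100 - 53.0080)/10.4690
= 8.8020/10.4690
= 0.8408

z = 0.8408


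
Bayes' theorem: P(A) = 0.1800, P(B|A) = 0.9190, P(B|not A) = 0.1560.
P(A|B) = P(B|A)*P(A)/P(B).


P(B) = P(B|A)*P(A) + P(B|A')*P(A')
= 0.9190*0.1800 + 0.1560*0.8200
= 0.165420 + 0.127920 = 0.293340
P(A|B) = 0.165420/0.293340 = 0.5639

P(A|B) = 0.5639


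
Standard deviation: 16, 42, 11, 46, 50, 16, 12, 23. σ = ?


Mean = 27.0000
Variance = 231.7500
SD = sqrt(231.7500) = 15.2233

SD = 15.2233


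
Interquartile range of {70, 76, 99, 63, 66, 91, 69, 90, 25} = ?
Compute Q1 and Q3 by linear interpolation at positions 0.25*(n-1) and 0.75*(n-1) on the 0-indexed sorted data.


Sorted: 25, 63, 66, 69, 70, 76, 90, 91, 99
Q1 (25th %ile) = 66.0000
Q3 (75th %ile) = 90.0000
IQR = 90.0000 - 66.0000 = 24.0000

IQR = 24.0000


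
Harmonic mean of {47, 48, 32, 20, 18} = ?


Sum of reciprocals = 1/47 + 1/48 + 1/32 + 1/20 + 1/18 = 0.178915
HM = 5/0.178915 = 27.9462

HM = 27.9462


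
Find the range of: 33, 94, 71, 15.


Max = 94, Min = 15
Range = 94 - 15 = 79

Range = 79


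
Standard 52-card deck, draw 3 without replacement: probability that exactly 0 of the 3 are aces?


Hypergeometric: P(X=0) = C(4,0)·C(48,3) / C(52,3)
= 1 × 17296 / 22100
= 17296/22100 = 0.7826

P = 0.7826


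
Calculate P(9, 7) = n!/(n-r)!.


P(9,7) = 9!/2!
= 362880/2
= 181440

P(9,7) = 181440


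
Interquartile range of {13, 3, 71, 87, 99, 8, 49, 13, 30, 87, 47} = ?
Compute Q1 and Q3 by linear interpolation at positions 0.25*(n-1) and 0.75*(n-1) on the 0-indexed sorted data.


Sorted: 3, 8, 13, 13, 30, 47, 49, 71, 87, 87, 99
Q1 (25th %ile) = 13.0000
Q3 (75th %ile) = 79.0000
IQR = 79.0000 - 13.0000 = 66.0000

IQR = 66.0000


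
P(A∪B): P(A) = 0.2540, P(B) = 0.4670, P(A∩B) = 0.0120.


P(A∪B) = 0.2540 + 0.4670 - 0.0120
= 0.7210 - 0.0120
= 0.7090

P(A∪B) = 0.7090


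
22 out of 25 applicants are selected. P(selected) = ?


P = 22/25 = 0.8800

P = 0.8800


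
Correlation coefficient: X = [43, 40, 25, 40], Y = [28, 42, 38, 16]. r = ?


Mean X = 37.0000, Mean Y = 31.0000
SD X = 7.035624, SD Y = 10.049876
Cov = -28.500000
r = -28.500000/(7.035624*10.049876) = -0.4031

r = -0.4031


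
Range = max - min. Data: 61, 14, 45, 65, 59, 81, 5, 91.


Max = 91, Min = 5
Range = 91 - 5 = 86

Range = 86


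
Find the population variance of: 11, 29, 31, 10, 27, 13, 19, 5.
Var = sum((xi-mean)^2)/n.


Mean = 18.1250
Squared deviations: 50.7656, 118.2656, 165.7656, 66.0156, 78.7656, 26.2656, 0.7656, 172.2656
Sum = 678.8750
Variance = 678.8750/8 = 84.8594

Variance = 84.8594


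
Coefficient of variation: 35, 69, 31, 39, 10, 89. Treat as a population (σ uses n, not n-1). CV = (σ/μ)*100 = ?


Mean = 45.5000
SD = 26.0368
CV = (26.0368/45.5000)*100 = 57.2238%

CV = 57.2238%


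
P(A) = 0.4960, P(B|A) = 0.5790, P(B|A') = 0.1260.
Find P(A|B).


P(B) = P(B|A)*P(A) + P(B|A')*P(A')
= 0.5790*0.4960 + 0.1260*0.5040
= 0.287184 + 0.063504 = 0.350688
P(A|B) = 0.287184/0.350688 = 0.8189

P(A|B) = 0.8189


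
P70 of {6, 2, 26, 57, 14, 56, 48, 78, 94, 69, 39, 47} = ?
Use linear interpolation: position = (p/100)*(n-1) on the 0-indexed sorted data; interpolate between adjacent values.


Sorted: 2, 6, 14, 26, 39, 47, 48, 56, 57, 69, 78, 94
n = 12
Index = 70/100 * 11 = 7.7000
Lower = data[7] = 56, Upper = data[8] = 57
P70 = 56 + 0.7000*(1) = 56.7000

P70 = 56.7000


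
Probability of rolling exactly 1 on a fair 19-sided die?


Favorable outcomes (roll = 1): 1
Total outcomes = 19
P = 1/19 = 0.0526

P = 0.0526


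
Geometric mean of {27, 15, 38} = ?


Product = 27 × 15 × 38 = 15390
GM = 15390^(1/3) = 24.8740

GM = 24.8740


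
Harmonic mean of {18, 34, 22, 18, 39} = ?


Sum of reciprocals = 1/18 + 1/34 + 1/22 + 1/18 + 1/39 = 0.211618
HM = 5/0.211618 = 23.6274

HM = 23.6274


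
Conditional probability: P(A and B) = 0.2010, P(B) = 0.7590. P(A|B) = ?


P(A|B) = 0.2010/0.7590 = 0.2648

P(A|B) = 0.2648


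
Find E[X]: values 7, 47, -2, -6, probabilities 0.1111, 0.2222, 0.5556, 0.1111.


E[X] = 7*0.1111 + 47*0.2222 - 2*0.5556 - 6*0.1111
= 0.7777 + 10.4434 - 1.1112 - 0.6666
= 9.4433

E[X] = 9.4433


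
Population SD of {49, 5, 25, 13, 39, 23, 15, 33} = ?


Mean = 25.2500
Variance = 185.4375
SD = sqrt(185.4375) = 13.6175

SD = 13.6175


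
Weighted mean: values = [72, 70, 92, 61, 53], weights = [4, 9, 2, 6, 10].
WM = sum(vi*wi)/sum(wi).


Numerator = 72*4 + 70*9 + 92*2 + 61*6 + 53*10 = 1998
Denominator = 4 + 9 + 2 + 6 + 10 = 31
WM = 1998/31 = 64.4516

WM = 64.4516


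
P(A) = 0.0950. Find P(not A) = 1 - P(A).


P(not A) = 1 - 0.0950 = 0.9050

P(not A) = 0.9050


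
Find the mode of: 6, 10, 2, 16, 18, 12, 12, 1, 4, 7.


Frequencies: 1:1, 2:1, 4:1, 6:1, 7:1, 10:1, 12:2, 16:1, 18:1
Max frequency = 2
Mode = 12

Mode = 12


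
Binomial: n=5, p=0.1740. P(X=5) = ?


C(5,5) = 1
p^5 = 0.000159
(1-p)^0 = 1.000000
P = 1 * 0.000159 * 1.000000 = 0.0002

P(X=5) = 0.0002


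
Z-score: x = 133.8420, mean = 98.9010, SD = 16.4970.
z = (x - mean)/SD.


z = (133.8420 - 98.9010)/16.4970
= 34.9410/16.4970
= 2.1180

z = 2.1180
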